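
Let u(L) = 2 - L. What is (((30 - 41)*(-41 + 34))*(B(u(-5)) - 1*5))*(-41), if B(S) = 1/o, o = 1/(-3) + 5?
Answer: 30217/2 ≈ 15109.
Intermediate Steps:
o = 14/3 (o = -⅓ + 5 = 14/3 ≈ 4.6667)
B(S) = 3/14 (B(S) = 1/(14/3) = 3/14)
(((30 - 41)*(-41 + 34))*(B(u(-5)) - 1*5))*(-41) = (((30 - 41)*(-41 + 34))*(3/14 - 1*5))*(-41) = ((-11*(-7))*(3/14 - 5))*(-41) = (77*(-67/14))*(-41) = -737/2*(-41) = 30217/2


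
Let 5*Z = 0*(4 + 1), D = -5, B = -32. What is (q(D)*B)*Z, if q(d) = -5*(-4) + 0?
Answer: 0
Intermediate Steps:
Z = 0 (Z = (0*(4 + 1))/5 = (0*5)/5 = (1/5)*0 = 0)
q(d) = 20 (q(d) = 20 + 0 = 20)
(q(D)*B)*Z = (20*(-32))*0 = -640*0 = 0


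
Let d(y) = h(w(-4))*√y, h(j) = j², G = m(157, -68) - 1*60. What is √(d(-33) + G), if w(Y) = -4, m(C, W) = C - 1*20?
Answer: √(77 + 16*I*√33) ≈ 9.9223 + 4.6316*I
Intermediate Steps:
m(C, W) = -20 + C (m(C, W) = C - 20 = -20 + C)
G = 77 (G = (-20 + 157) - 1*60 = 137 - 60 = 77)
d(y) = 16*√y (d(y) = (-4)²*√y = 16*√y)
√(d(-33) + G) = √(16*√(-33) + 77) = √(16*(I*√33) + 77) = √(16*I*√33 + 77) = √(77 + 16*I*√33)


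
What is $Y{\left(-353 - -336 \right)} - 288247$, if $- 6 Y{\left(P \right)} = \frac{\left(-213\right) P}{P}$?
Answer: $- \frac{576423}{2} \approx -2.8821 \cdot 10^{5}$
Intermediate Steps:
$Y{\left(P \right)} = \frac{71}{2}$ ($Y{\left(P \right)} = - \frac{- 213 P \frac{1}{P}}{6} = \left(- \frac{1}{6}\right) \left(-213\right) = \frac{71}{2}$)
$Y{\left(-353 - -336 \right)} - 288247 = \frac{71}{2} - 288247 = - \frac{576423}{2}$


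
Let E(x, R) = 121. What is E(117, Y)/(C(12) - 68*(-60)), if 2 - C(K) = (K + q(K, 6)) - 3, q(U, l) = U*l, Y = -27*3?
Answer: 121/4001 ≈ 0.030242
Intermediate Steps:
Y = -81
C(K) = 5 - 7*K (C(K) = 2 - ((K + K*6) - 3) = 2 - ((K + 6*K) - 3) = 2 - (7*K - 3) = 2 - (-3 + 7*K) = 2 + (3 - 7*K) = 5 - 7*K)
E(117, Y)/(C(12) - 68*(-60)) = 121/((5 - 7*12) - 68*(-60)) = 121/((5 - 84) + 4080) = 121/(-79 + 4080) = 121/4001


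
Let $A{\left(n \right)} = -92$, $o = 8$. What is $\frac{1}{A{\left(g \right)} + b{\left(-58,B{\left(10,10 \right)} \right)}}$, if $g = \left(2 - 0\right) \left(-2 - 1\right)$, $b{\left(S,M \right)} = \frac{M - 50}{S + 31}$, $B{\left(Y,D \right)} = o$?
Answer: $- \frac{9}{814} \approx -0.011057$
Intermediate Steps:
$B{\left(Y,D \right)} = 8$
$b{\left(S,M \right)} = \frac{-50 + M}{31 + S}$
$g = -6$ ($g = \left(2 + 0\right) \left(-3\right) = 2 \left(-3\right) = -6$)
$\frac{1}{A{\left(g \right)} + b{\left(-58,B{\left(10,10 \right)} \right)}} = \frac{1}{-92 + \frac{-50 + 8}{31 - 58}} = \frac{1}{-92 + \frac{1}{-27} \left(-42\right)} = \frac{1}{-92 - - \frac{14}{9}} = \frac{1}{-92 + \frac{14}{9}} = \frac{1}{- \frac{814}{9}} = - \frac{9}{814}$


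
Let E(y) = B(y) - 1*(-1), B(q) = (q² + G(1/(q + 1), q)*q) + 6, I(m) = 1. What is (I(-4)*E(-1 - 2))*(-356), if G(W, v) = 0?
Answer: -5696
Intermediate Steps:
B(q) = 6 + q² (B(q) = (q² + 0*q) + 6 = (q² + 0) + 6 = q² + 6 = 6 + q²)
E(y) = 7 + y² (E(y) = (6 + y²) - 1*(-1) = (6 + y²) + 1 = 7 + y²)
(I(-4)*E(-1 - 2))*(-356) = (1*(7 + (-1 - 2)²))*(-356) = (1*(7 + (-3)²))*(-356) = (1*(7 + 9))*(-356) = (1*16)*(-356) = 16*(-356) = -5696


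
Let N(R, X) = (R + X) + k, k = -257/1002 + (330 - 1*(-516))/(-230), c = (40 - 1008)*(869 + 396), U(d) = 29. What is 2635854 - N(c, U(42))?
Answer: 444828007751/115230 ≈ 3.8603e+6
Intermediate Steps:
c = -1224520 (c = -968*1265 = -1224520)
k = -453401/115230 (k = -257*1/1002 + (330 + 516)*(-1/230) = -257/1002 + 846*(-1/230) = -257/1002 - 423/115 = -453401/115230 ≈ -3.9347)
N(R, X) = -453401/115230 + R + X (N(R, X) = (R + X) - 453401/115230 = -453401/115230 + R + X)
2635854 - N(c, U(42)) = 2635854 - (-453401/115230 - 1224520 + 29) = 2635854 - 1*(-141098551331/115230) = 2635854 + 141098551331/115230 = 444828007751/115230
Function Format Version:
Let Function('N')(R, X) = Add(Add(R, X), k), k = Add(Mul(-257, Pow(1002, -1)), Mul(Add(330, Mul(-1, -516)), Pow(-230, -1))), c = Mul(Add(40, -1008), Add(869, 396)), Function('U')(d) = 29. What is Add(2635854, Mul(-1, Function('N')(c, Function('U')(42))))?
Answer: Rational(444828007751, 115230) ≈ 3.8603e+6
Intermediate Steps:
c = -1224520 (c = Mul(-968, 1265) = -1224520)
k = Rational(-453401, 115230) (k = Add(Mul(-257, Rational(1, 1002)), Mul(Add(330, 516), Rational(-1, 230))) = Add(Rational(-257, 1002), Mul(846, Rational(-1, 230))) = Add(Rational(-257, 1002), Rational(-423, 115)) = Rational(-453401, 115230) ≈ -3.9347)
Function('N')(R, X) = Add(Rational(-453401, 115230), R, X) (Function('N')(R, X) = Add(Add(R, X), Rational(-453401, 115230)) = Add(Rational(-453401, 115230), R, X))
Add(2635854, Mul(-1, Function('N')(c, Function('U')(42)))) = Add(2635854, Mul(-1, Add(Rational(-453401, 115230), -1224520, 29))) = Add(2635854, Mul(-1, Rational(-141098551331, 115230))) = Add(2635854, Rational(141098551331, 115230)) = Rational(444828007751, 115230)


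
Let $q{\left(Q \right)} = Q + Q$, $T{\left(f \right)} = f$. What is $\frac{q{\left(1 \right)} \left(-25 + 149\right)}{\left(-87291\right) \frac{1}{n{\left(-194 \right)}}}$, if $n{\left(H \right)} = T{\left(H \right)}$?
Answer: $\frac{48112}{87291} \approx 0.55117$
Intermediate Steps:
$n{\left(H \right)} = H$
$q{\left(Q \right)} = 2 Q$
$\frac{q{\left(1 \right)} \left(-25 + 149\right)}{\left(-87291\right) \frac{1}{n{\left(-194 \right)}}} = \frac{2 \cdot 1 \left(-25 + 149\right)}{\left(-87291\right) \frac{1}{-194}} = \frac{2 \cdot 124}{\left(-87291\right) \left(- \frac{1}{194}\right)} = \frac{248}{\frac{87291}{194}} = 248 \cdot \frac{194}{87291} = \frac{48112}{87291}$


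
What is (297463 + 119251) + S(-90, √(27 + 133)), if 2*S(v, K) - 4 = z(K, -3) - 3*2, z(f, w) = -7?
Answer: 833419/2 ≈ 4.1671e+5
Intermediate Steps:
S(v, K) = -9/2 (S(v, K) = 2 + (-7 - 3*2)/2 = 2 + (-7 - 1*6)/2 = 2 + (-7 - 6)/2 = 2 + (½)*(-13) = 2 - 13/2 = -9/2)
(297463 + 119251) + S(-90, √(27 + 133)) = (297463 + 119251) - 9/2 = 416714 - 9/2 = 833419/2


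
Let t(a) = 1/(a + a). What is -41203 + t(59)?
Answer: -4861953/118 ≈ -41203.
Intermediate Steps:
t(a) = 1/(2*a)
-41203 + t(59) = -41203 + (½)/59 = -41203 + (½)*(1/59) = -41203 + 1/118 = -4861953/118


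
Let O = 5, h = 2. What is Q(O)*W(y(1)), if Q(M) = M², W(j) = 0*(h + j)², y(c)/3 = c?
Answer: 0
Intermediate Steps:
y(c) = 3*c
W(j) = 0 (W(j) = 0*(2 + j)² = 0)
Q(O)*W(y(1)) = 5²*0 = 25*0 = 0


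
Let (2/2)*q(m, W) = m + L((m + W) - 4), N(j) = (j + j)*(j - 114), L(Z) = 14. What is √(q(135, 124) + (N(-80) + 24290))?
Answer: √55479 ≈ 235.54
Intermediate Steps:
N(j) = 2*j*(-114 + j) (N(j) = (2*j)*(-114 + j) = 2*j*(-114 + j))
q(m, W) = 14 + m (q(m, W) = m + 14 = 14 + m)
√(q(135, 124) + (N(-80) + 24290)) = √((14 + 135) + (2*(-80)*(-114 - 80) + 24290)) = √(149 + (2*(-80)*(-194) + 24290)) = √(149 + (31040 + 24290)) = √(149 + 55330) = √55479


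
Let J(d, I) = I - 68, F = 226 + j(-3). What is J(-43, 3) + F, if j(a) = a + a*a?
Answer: 167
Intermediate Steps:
j(a) = a + a²
F = 232 (F = 226 - 3*(1 - 3) = 226 - 3*(-2) = 226 + 6 = 232)
J(d, I) = -68 + I
J(-43, 3) + F = (-68 + 3) + 232 = -65 + 232 = 167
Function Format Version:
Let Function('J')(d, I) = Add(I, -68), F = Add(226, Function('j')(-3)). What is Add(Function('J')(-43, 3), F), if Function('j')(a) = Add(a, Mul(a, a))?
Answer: 167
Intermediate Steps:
Function('j')(a) = Add(a, Pow(a, 2))
F = 232 (F = Add(226, Mul(-3, Add(1, -3))) = Add(226, Mul(-3, -2)) = Add(226, 6) = 232)
Function('J')(d, I) = Add(-68, I)
Add(Function('J')(-43, 3), F) = Add(Add(-68, 3), 232) = Add(-65, 232) = 167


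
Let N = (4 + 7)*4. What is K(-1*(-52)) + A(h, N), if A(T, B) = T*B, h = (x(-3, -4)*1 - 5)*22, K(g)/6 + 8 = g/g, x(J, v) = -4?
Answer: -8754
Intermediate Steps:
K(g) = -42 (K(g) = -48 + 6*(g/g) = -48 + 6*1 = -48 + 6 = -42)
h = -198 (h = (-4*1 - 5)*22 = (-4 - 5)*22 = -9*22 = -198)
N = 44 (N = 11*4 = 44)
A(T, B) = B*T
K(-1*(-52)) + A(h, N) = -42 + 44*(-198) = -42 - 8712 = -8754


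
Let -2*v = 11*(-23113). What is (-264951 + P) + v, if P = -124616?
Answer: -524891/2 ≈ -2.6245e+5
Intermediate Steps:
v = 254243/2 (v = -11*(-23113)/2 = -½*(-254243) = 254243/2 ≈ 1.2712e+5)
(-264951 + P) + v = (-264951 - 124616) + 254243/2 = -389567 + 254243/2 = -524891/2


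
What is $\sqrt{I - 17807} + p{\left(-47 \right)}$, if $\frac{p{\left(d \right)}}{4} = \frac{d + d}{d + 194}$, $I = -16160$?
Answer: $- \frac{376}{147} + i \sqrt{33967} \approx -2.5578 + 184.3 i$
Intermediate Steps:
$p{\left(d \right)} = \frac{8 d}{194 + d}$ ($p{\left(d \right)} = 4 \frac{d + d}{d + 194} = 4 \frac{2 d}{194 + d} = \frac{8 d}{194 + d}$)
$\sqrt{I - 17807} + p{\left(-47 \right)} = \sqrt{-16160 - 17807} + 8 \left(-47\right) \frac{1}{194 - 47} = \sqrt{-33967} + 8 \left(-47\right) \frac{1}{147} = i \sqrt{33967} + 8 \left(-47\right) \frac{1}{147} = i \sqrt{33967} - \frac{376}{147} = - \frac{376}{147} + i \sqrt{33967}$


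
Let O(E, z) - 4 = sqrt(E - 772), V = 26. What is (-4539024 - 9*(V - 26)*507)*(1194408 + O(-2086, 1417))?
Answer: -5421464733888 - 4539024*I*sqrt(2858) ≈ -5.4215e+12 - 2.4266e+8*I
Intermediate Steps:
O(E, z) = 4 + sqrt(-772 + E) (O(E, z) = 4 + sqrt(E - 772) = 4 + sqrt(-772 + E))
(-4539024 - 9*(V - 26)*507)*(1194408 + O(-2086, 1417)) = (-4539024 - 9*(26 - 26)*507)*(1194408 + (4 + sqrt(-772 - 2086))) = (-4539024 - 9*0*507)*(1194408 + (4 + sqrt(-2858))) = (-4539024 + 0*507)*(1194408 + (4 + I*sqrt(2858))) = (-4539024 + 0)*(1194412 + I*sqrt(2858)) = -4539024*(1194412 + I*sqrt(2858)) = -5421464733888 - 4539024*I*sqrt(2858)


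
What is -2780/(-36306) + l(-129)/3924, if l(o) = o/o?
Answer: 608057/7914708 ≈ 0.076826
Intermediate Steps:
l(o) = 1
-2780/(-36306) + l(-129)/3924 = -2780/(-36306) + 1/3924 = -2780*(-1/36306) + 1*(1/3924) = 1390/18153 + 1/3924 = 608057/7914708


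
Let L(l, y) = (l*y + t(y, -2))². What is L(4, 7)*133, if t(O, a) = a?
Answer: 89908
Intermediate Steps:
L(l, y) = (-2 + l*y)² (L(l, y) = (l*y - 2)² = (-2 + l*y)²)
L(4, 7)*133 = (-2 + 4*7)²*133 = (-2 + 28)²*133 = 26²*133 = 676*133 = 89908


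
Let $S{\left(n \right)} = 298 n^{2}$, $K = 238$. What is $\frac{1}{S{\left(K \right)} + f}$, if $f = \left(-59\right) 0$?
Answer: $\frac{1}{16879912} \approx 5.9242 \cdot 10^{-8}$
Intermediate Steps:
$f = 0$
$\frac{1}{S{\left(K \right)} + f} = \frac{1}{298 \cdot 238^{2} + 0} = \frac{1}{298 \cdot 56644 + 0} = \frac{1}{16879912 + 0} = \frac{1}{16879912}$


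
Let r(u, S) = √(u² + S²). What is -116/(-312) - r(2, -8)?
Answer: 29/78 - 2*√17 ≈ -7.8744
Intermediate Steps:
r(u, S) = √(S² + u²)
-116/(-312) - r(2, -8) = -116/(-312) - √((-8)² + 2²) = -116*(-1/312) - √(64 + 4) = 29/78 - √68 = 29/78 - 2*√17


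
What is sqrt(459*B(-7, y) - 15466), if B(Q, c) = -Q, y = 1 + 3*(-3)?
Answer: I*sqrt(12253) ≈ 110.69*I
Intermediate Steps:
y = -8 (y = 1 - 9 = -8)
sqrt(459*B(-7, y) - 15466) = sqrt(459*(-1*(-7)) - 15466) = sqrt(459*7 - 15466) = sqrt(3213 - 15466) = sqrt(-12253) = I*sqrt(12253)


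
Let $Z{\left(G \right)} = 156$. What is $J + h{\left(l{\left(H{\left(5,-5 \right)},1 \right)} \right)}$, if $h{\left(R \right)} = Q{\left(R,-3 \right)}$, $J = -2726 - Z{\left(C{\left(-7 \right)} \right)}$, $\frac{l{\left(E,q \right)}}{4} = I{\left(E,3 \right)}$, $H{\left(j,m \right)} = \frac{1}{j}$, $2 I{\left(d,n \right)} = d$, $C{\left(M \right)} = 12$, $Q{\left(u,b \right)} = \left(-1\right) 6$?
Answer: $-2888$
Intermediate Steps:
$Q{\left(u,b \right)} = -6$
$I{\left(d,n \right)} = \frac{d}{2}$
$l{\left(E,q \right)} = 2 E$ ($l{\left(E,q \right)} = 4 \frac{E}{2} = 2 E$)
$J = -2882$ ($J = -2726 - 156 = -2882$)
$h{\left(R \right)} = -6$
$J + h{\left(l{\left(H{\left(5,-5 \right)},1 \right)} \right)} = -2882 - 6 = -2888$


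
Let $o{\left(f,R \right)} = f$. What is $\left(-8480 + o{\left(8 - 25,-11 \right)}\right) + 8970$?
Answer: $473$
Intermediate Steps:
$\left(-8480 + o{\left(8 - 25,-11 \right)}\right) + 8970 = \left(-8480 + \left(8 - 25\right)\right) + 8970 = \left(-8480 - 17\right) + 8970 = -8497 + 8970 = 473$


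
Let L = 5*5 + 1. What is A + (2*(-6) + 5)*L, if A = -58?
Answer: -240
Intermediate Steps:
L = 26 (L = 25 + 1 = 26)
A + (2*(-6) + 5)*L = -58 + (2*(-6) + 5)*26 = -58 + (-12 + 5)*26 = -58 - 7*26 = -58 - 182 = -240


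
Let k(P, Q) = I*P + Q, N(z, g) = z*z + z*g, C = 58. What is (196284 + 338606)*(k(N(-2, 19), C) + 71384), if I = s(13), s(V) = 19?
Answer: 37868072440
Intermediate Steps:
I = 19
N(z, g) = z² + g*z
k(P, Q) = Q + 19*P (k(P, Q) = 19*P + Q = Q + 19*P)
(196284 + 338606)*(k(N(-2, 19), C) + 71384) = (196284 + 338606)*((58 + 19*(-2*(19 - 2))) + 71384) = 534890*((58 + 19*(-2*17)) + 71384) = 534890*((58 + 19*(-34)) + 71384) = 534890*((58 - 646) + 71384) = 534890*(-588 + 71384) = 534890*70796 = 37868072440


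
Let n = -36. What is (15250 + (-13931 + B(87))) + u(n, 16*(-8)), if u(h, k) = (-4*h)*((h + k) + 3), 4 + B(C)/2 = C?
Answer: -21699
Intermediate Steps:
B(C) = -8 + 2*C
u(h, k) = -4*h*(3 + h + k) (u(h, k) = (-4*h)*(3 + h + k) = -4*h*(3 + h + k))
(15250 + (-13931 + B(87))) + u(n, 16*(-8)) = (15250 + (-13931 + (-8 + 2*87))) - 4*(-36)*(3 - 36 + 16*(-8)) = (15250 + (-13931 + (-8 + 174))) - 4*(-36)*(3 - 36 - 128) = (15250 + (-13931 + 166)) - 4*(-36)*(-161) = (15250 - 13765) - 23184 = 1485 - 23184 = -21699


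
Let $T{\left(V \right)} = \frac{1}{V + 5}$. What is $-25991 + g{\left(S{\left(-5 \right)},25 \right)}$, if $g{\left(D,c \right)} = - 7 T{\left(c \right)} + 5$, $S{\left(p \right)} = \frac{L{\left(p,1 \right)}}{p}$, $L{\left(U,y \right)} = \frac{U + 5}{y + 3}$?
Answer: $- \frac{779587}{30} \approx -25986.0$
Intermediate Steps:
$T{\left(V \right)} = \frac{1}{5 + V}$
$L{\left(U,y \right)} = \frac{5 + U}{3 + y}$
$S{\left(p \right)} = \frac{\frac{5}{4} + \frac{p}{4}}{p}$ ($S{\left(p \right)} = \frac{\frac{1}{3 + 1} \left(5 + p\right)}{p} = \frac{\frac{1}{4} \left(5 + p\right)}{p} = \frac{\frac{5}{4} + \frac{p}{4}}{p}$)
$g{\left(D,c \right)} = 5 - \frac{7}{5 + c}$ ($g{\left(D,c \right)} = - \frac{7}{5 + c} + 5 = 5 - \frac{7}{5 + c}$)
$-25991 + g{\left(S{\left(-5 \right)},25 \right)} = -25991 + \frac{18 + 5 \cdot 25}{5 + 25} = -25991 + \frac{18 + 125}{30} = -25991 + \frac{1}{30} \cdot 143 = -25991 + \frac{143}{30} = - \frac{779587}{30}$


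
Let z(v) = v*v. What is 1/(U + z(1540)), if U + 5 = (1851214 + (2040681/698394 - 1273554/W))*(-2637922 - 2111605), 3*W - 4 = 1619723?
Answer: -125689735382/1105113320637333640819183 ≈ -1.1373e-13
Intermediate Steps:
W = 539909 (W = 4/3 + (⅓)*1619723 = 4/3 + 1619723/3 = 539909)
z(v) = v²
U = -1105113618723110072770383/125689735382 (U = -5 + (1851214 + (2040681/698394 - 1273554/539909))*(-2637922 - 2111605) = -5 + (1851214 + (2040681*(1/698394) - 1273554*1/539909))*(-4749527) = -5 + (1851214 + (680227/232798 - 1273554/539909))*(-4749527) = -5 + (1851214 + 70779855251/125689735382)*(-4749527) = -5 + (232678668575308999/125689735382)*(-4749527) = -5 - 1105113618722481624093473/125689735382 = -1105113618723110072770383/125689735382 ≈ -8.7924e+12)
1/(U + z(1540)) = 1/(-1105113618723110072770383/125689735382 + 1540²) = 1/(-1105113618723110072770383/125689735382 + 2371600) = 1/(-1105113320637333640819183/125689735382) = -125689735382/1105113320637333640819183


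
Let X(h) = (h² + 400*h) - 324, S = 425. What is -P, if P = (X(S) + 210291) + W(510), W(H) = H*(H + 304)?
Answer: -975732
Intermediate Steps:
W(H) = H*(304 + H)
X(h) = -324 + h² + 400*h
P = 975732 (P = ((-324 + 425² + 400*425) + 210291) + 510*(304 + 510) = ((-324 + 180625 + 170000) + 210291) + 510*814 = (350301 + 210291) + 415140 = 560592 + 415140 = 975732)
-P = -1*975732 = -975732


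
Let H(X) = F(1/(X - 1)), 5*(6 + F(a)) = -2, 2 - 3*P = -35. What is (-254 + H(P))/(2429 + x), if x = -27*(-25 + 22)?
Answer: -651/6275 ≈ -0.10374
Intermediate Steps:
P = 37/3 (P = 2/3 - 1/3*(-35) = 2/3 + 35/3 = 37/3 ≈ 12.333)
x = 81 (x = -27*(-3) = 81)
F(a) = -32/5 (F(a) = -6 + (1/5)*(-2) = -6 - 2/5 = -32/5)
H(X) = -32/5
(-254 + H(P))/(2429 + x) = (-254 - 32/5)/(2429 + 81) = -1302/5/2510 = -1302/5*1/2510 = -651/6275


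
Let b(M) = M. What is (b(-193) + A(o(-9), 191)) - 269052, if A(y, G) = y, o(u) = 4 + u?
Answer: -269250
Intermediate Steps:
(b(-193) + A(o(-9), 191)) - 269052 = (-193 + (4 - 9)) - 269052 = (-193 - 5) - 269052 = -198 - 269052 = -269250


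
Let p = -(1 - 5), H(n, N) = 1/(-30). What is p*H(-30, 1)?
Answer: -2/15 ≈ -0.13333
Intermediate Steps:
H(n, N) = -1/30
p = 4 (p = -1*(-4) = 4)
p*H(-30, 1) = 4*(-1/30) = -2/15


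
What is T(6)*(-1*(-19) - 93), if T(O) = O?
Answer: -444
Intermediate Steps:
T(6)*(-1*(-19) - 93) = 6*(-1*(-19) - 93) = 6*(19 - 93) = 6*(-74) = -444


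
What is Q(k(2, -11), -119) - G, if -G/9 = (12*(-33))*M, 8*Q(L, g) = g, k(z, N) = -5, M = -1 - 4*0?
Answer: 28393/8 ≈ 3549.1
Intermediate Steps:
M = -1 (M = -1 + 0 = -1)
Q(L, g) = g/8
G = -3564 (G = -9*12*(-33)*(-1) = -(-3564)*(-1) = -9*396 = -3564)
Q(k(2, -11), -119) - G = (⅛)*(-119) - 1*(-3564) = -119/8 + 3564 = 28393/8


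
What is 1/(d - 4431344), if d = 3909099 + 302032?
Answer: -1/220213 ≈ -4.5411e-6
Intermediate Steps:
d = 4211131
1/(d - 4431344) = 1/(4211131 - 4431344) = 1/(-220213) = -1/220213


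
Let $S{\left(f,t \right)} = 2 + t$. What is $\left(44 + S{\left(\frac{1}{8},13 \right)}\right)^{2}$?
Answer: $3481$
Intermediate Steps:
$\left(44 + S{\left(\frac{1}{8},13 \right)}\right)^{2} = \left(44 + \left(2 + 13\right)\right)^{2} = \left(44 + 15\right)^{2} = 59^{2} = 3481$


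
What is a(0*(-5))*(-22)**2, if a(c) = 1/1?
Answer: 484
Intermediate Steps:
a(c) = 1 (a(c) = 1*1 = 1)
a(0*(-5))*(-22)**2 = 1*(-22)**2 = 1*484 = 484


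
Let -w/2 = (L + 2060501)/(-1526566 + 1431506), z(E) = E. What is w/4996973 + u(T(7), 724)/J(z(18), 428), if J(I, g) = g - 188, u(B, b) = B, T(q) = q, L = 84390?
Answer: 23757966581/814306720080 ≈ 0.029176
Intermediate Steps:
w = 306413/6790 (w = -2*(84390 + 2060501)/(-1526566 + 1431506) = -4289782/(-95060) = -4289782*(-1)/95060 = -2*(-306413/13580) = 306413/6790 ≈ 45.127)
J(I, g) = -188 + g
w/4996973 + u(T(7), 724)/J(z(18), 428) = (306413/6790)/4996973 + 7/(-188 + 428) = (306413/6790)*(1/4996973) + 7/240 = 306413/33929446670 + 7*(1/240) = 306413/33929446670 + 7/240 = 23757966581/814306720080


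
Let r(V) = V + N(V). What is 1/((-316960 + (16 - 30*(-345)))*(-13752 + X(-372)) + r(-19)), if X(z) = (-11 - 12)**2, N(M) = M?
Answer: 1/4054092424 ≈ 2.4666e-10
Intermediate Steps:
r(V) = 2*V (r(V) = V + V = 2*V)
X(z) = 529 (X(z) = (-23)**2 = 529)
1/((-316960 + (16 - 30*(-345)))*(-13752 + X(-372)) + r(-19)) = 1/((-316960 + (16 - 30*(-345)))*(-13752 + 529) + 2*(-19)) = 1/((-316960 + (16 + 10350))*(-13223) - 38) = 1/((-316960 + 10366)*(-13223) - 38) = 1/(-306594*(-13223) - 38) = 1/(4054092462 - 38) = 1/4054092424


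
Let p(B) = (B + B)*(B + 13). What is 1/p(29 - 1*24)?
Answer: 1/180 ≈ 0.0055556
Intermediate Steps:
p(B) = 2*B*(13 + B) (p(B) = (2*B)*(13 + B) = 2*B*(13 + B))
1/p(29 - 1*24) = 1/(2*(29 - 1*24)*(13 + (29 - 1*24))) = 1/(2*(29 - 24)*(13 + (29 - 24))) = 1/(2*5*(13 + 5)) = 1/(2*5*18) = 1/180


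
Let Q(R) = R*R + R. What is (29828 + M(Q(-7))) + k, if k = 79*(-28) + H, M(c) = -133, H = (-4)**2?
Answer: 27499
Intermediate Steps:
H = 16
Q(R) = R + R**2 (Q(R) = R**2 + R = R + R**2)
k = -2196 (k = 79*(-28) + 16 = -2212 + 16 = -2196)
(29828 + M(Q(-7))) + k = (29828 - 133) - 2196 = 29695 - 2196 = 27499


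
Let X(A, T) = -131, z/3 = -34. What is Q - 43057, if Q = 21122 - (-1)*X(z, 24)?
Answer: -22066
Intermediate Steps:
z = -102 (z = 3*(-34) = -102)
Q = 20991 (Q = 21122 - (-1)*(-131) = 21122 - 1*131 = 21122 - 131 = 20991)
Q - 43057 = 20991 - 43057 = -22066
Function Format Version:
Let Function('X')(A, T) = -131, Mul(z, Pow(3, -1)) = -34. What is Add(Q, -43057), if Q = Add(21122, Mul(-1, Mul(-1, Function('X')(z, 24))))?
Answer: -22066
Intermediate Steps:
z = -102 (z = Mul(3, -34) = -102)
Q = 20991 (Q = Add(21122, Mul(-1, Mul(-1, -131))) = Add(21122, Mul(-1, 131)) = Add(21122, -131) = 20991)
Add(Q, -43057) = Add(20991, -43057) = -22066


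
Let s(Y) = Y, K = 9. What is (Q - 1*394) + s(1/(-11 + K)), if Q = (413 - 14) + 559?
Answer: 1127/2 ≈ 563.50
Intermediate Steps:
Q = 958 (Q = 399 + 559 = 958)
(Q - 1*394) + s(1/(-11 + K)) = (958 - 1*394) + 1/(-11 + 9) = (958 - 394) + 1/(-2) = 564 - ½ = 1127/2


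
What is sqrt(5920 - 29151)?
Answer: I*sqrt(23231) ≈ 152.42*I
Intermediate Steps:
sqrt(5920 - 29151) = sqrt(-23231) = I*sqrt(23231)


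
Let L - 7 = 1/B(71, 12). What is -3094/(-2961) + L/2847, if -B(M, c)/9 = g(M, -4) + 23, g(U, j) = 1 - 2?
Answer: 27749323/26494182 ≈ 1.0474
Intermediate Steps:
g(U, j) = -1
B(M, c) = -198 (B(M, c) = -9*(-1 + 23) = -9*22 = -198)
L = 1385/198 (L = 7 + 1/(-198) = 7 - 1/198 = 1385/198 ≈ 6.9949)
-3094/(-2961) + L/2847 = -3094/(-2961) + (1385/198)/2847 = -3094*(-1/2961) + (1385/198)*(1/2847) = 442/423 + 1385/563706 = 27749323/26494182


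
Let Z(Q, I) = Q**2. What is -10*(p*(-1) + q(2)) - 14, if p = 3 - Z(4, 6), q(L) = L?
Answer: -164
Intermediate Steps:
p = -13 (p = 3 - 1*4**2 = 3 - 1*16 = 3 - 16 = -13)
-10*(p*(-1) + q(2)) - 14 = -10*(-13*(-1) + 2) - 14 = -10*(13 + 2) - 14 = -10*15 - 14 = -150 - 14 = -164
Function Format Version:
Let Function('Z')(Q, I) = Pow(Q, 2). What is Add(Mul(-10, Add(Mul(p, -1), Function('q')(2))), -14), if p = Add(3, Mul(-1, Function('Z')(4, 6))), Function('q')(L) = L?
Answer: -164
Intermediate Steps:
p = -13 (p = Add(3, Mul(-1, Pow(4, 2))) = Add(3, Mul(-1, 16)) = Add(3, -16) = -13)
Add(Mul(-10, Add(Mul(p, -1), Function('q')(2))), -14) = Add(Mul(-10, Add(Mul(-13, -1), 2)), -14) = Add(Mul(-10, Add(13, 2)), -14) = Add(Mul(-10, 15), -14) = Add(-150, -14) = -164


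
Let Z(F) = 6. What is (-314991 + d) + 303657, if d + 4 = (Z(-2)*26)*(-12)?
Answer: -13210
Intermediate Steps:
d = -1876 (d = -4 + (6*26)*(-12) = -4 + 156*(-12) = -4 - 1872 = -1876)
(-314991 + d) + 303657 = (-314991 - 1876) + 303657 = -316867 + 303657 = -13210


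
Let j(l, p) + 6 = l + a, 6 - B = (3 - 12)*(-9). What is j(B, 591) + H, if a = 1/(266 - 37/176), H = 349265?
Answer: 16334478512/46779 ≈ 3.4918e+5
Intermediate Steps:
a = 176/46779 (a = 1/(266 - 37*1/176) = 1/(266 - 37/176) = 1/(46779/176) = 176/46779 ≈ 0.0037624)
B = -75 (B = 6 - (3 - 12)*(-9) = 6 - (-9)*(-9) = 6 - 1*81 = 6 - 81 = -75)
j(l, p) = -280498/46779 + l (j(l, p) = -6 + (l + 176/46779) = -6 + (176/46779 + l) = -280498/46779 + l)
j(B, 591) + H = (-280498/46779 - 75) + 349265 = -3788923/46779 + 349265 = 16334478512/46779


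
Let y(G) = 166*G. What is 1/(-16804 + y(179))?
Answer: 1/12910 ≈ 7.7459e-5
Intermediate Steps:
1/(-16804 + y(179)) = 1/(-16804 + 166*179) = 1/(-16804 + 29714) = 1/12910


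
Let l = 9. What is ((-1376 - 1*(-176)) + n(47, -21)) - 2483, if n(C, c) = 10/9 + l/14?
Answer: -463837/126 ≈ -3681.2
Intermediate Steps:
n(C, c) = 221/126 (n(C, c) = 10/9 + 9/14 = 221/126)
((-1376 - 1*(-176)) + n(47, -21)) - 2483 = ((-1376 - 1*(-176)) + 221/126) - 2483 = ((-1376 + 176) + 221/126) - 2483 = (-1200 + 221/126) - 2483 = -150979/126 - 2483 = -463837/126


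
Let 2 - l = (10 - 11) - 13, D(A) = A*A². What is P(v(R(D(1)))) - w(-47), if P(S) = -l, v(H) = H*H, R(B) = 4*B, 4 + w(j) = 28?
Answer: -40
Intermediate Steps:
w(j) = 24 (w(j) = -4 + 28 = 24)
D(A) = A³
l = 16 (l = 2 - ((10 - 11) - 13) = 2 - (-1 - 13) = 2 - 1*(-14) = 2 + 14 = 16)
v(H) = H²
P(S) = -16 (P(S) = -1*16 = -16)
P(v(R(D(1)))) - w(-47) = -16 - 1*24 = -16 - 24 = -40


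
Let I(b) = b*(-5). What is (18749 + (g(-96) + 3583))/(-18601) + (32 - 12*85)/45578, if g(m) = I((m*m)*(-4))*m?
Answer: 30978989326/32607553 ≈ 950.06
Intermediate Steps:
I(b) = -5*b
g(m) = 20*m**3 (g(m) = (-5*m*m*(-4))*m = (-5*m**2*(-4))*m = (-(-20)*m**2)*m = (20*m**2)*m = 20*m**3)
(18749 + (g(-96) + 3583))/(-18601) + (32 - 12*85)/45578 = (18749 + (20*(-96)**3 + 3583))/(-18601) + (32 - 12*85)/45578 = (18749 + (20*(-884736) + 3583))*(-1/18601) + (32 - 1020)*(1/45578) = (18749 + (-17694720 + 3583))*(-1/18601) - 988*1/45578 = (18749 - 17691137)*(-1/18601) - 38/1753 = -17672388*(-1/18601) - 38/1753 = 17672388/18601 - 38/1753 = 30978989326/32607553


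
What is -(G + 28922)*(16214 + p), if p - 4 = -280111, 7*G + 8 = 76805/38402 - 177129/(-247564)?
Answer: 36279074106018602317/4753476364 ≈ 7.6321e+9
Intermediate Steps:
G = -25119680473/33274334548 (G = -8/7 + (76805/38402 - 177129/(-247564))/7 = -8/7 + (76805*(1/38402) - 177129*(-1/247564))/7 = -8/7 + (76805/38402 + 177129/247564)/7 = -8/7 + (1/7)*(12908130439/4753476364) = -8/7 + 12908130439/33274334548 = -25119680473/33274334548 ≈ -0.75493)
p = -280107 (p = 4 - 280111 = -280107)
-(G + 28922)*(16214 + p) = -(-25119680473/33274334548 + 28922)*(16214 - 280107) = -962335184116783*(-263893)/33274334548 = -1*(-36279074106018602317/4753476364) = 36279074106018602317/4753476364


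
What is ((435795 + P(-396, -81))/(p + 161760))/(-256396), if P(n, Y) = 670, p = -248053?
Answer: 436465/22125180028 ≈ 1.9727e-5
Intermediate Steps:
((435795 + P(-396, -81))/(p + 161760))/(-256396) = ((435795 + 670)/(-248053 + 161760))/(-256396) = (436465/(-86293))*(-1/256396) = (436465*(-1/86293))*(-1/256396) = -436465/86293*(-1/256396) = 436465/22125180028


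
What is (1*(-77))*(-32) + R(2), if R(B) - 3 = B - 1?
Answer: 2468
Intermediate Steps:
R(B) = 2 + B (R(B) = 3 + (B - 1) = 3 + (-1 + B) = 2 + B)
(1*(-77))*(-32) + R(2) = (1*(-77))*(-32) + (2 + 2) = -77*(-32) + 4 = 2464 + 4 = 2468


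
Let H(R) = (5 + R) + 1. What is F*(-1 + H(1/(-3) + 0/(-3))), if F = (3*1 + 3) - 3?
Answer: 14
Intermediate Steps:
H(R) = 6 + R
F = 3 (F = (3 + 3) - 3 = 6 - 3 = 3)
F*(-1 + H(1/(-3) + 0/(-3))) = 3*(-1 + (6 + (1/(-3) + 0/(-3)))) = 3*(-1 + (6 + (1*(-1/3) + 0*(-1/3)))) = 3*(-1 + (6 + (-1/3 + 0))) = 3*(-1 + (6 - 1/3)) = 3*(-1 + 17/3) = 3*(14/3) = 14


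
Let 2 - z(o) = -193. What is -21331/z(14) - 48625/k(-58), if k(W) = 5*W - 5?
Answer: 637846/11505 ≈ 55.441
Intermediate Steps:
k(W) = -5 + 5*W
z(o) = 195 (z(o) = 2 - 1*(-193) = 2 + 193 = 195)
-21331/z(14) - 48625/k(-58) = -21331/195 - 48625/(-5 + 5*(-58)) = -21331*1/195 - 48625/(-5 - 290) = -21331/195 - 48625/(-295) = -21331/195 - 48625*(-1/295) = -21331/195 + 9725/59 = 637846/11505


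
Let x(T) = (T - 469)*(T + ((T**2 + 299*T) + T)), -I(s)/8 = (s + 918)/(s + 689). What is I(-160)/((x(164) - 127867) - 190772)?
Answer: 6064/12472729731 ≈ 4.8618e-7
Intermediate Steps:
I(s) = -8*(918 + s)/(689 + s) (I(s) = -8*(s + 918)/(s + 689) = -8*(918 + s)/(689 + s))
x(T) = (-469 + T)*(T**2 + 301*T) (x(T) = (-469 + T)*(T + (T**2 + 300*T)) = (-469 + T)*(T**2 + 301*T))
I(-160)/((x(164) - 127867) - 190772) = (8*(-918 - 1*(-160))/(689 - 160))/((164*(-141169 + 164**2 - 168*164) - 127867) - 190772) = (8*(-918 + 160)/529)/((164*(-141169 + 26896 - 27552) - 127867) - 190772) = (8*(1/529)*(-758))/((164*(-141825) - 127867) - 190772) = -6064/(529*((-23259300 - 127867) - 190772)) = -6064/(529*(-23387167 - 190772)) = -6064/529/(-23577939) = -6064/529*(-1/23577939) = 6064/12472729731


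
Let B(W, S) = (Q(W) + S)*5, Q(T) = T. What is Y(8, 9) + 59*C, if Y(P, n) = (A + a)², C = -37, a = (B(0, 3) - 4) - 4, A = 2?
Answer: -2102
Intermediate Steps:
B(W, S) = 5*S + 5*W (B(W, S) = (W + S)*5 = (S + W)*5 = 5*S + 5*W)
a = 7 (a = ((5*3 + 5*0) - 4) - 4 = ((15 + 0) - 4) - 4 = (15 - 4) - 4 = 11 - 4 = 7)
Y(P, n) = 81 (Y(P, n) = (2 + 7)² = 9² = 81)
Y(8, 9) + 59*C = 81 + 59*(-37) = 81 - 2183 = -2102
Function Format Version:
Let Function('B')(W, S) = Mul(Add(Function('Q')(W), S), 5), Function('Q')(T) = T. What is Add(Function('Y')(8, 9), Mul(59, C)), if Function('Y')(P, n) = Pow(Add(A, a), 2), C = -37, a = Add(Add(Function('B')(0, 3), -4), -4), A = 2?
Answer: -2102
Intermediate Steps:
Function('B')(W, S) = Add(Mul(5, S), Mul(5, W)) (Function('B')(W, S) = Mul(Add(W, S), 5) = Mul(Add(S, W), 5) = Add(Mul(5, S), Mul(5, W)))
a = 7 (a = Add(Add(Add(Mul(5, 3), Mul(5, 0)), -4), -4) = Add(Add(Add(15, 0), -4), -4) = Add(Add(15, -4), -4) = Add(11, -4) = 7)
Function('Y')(P, n) = 81 (Function('Y')(P, n) = Pow(Add(2, 7), 2) = Pow(9, 2) = 81)
Add(Function('Y')(8, 9), Mul(59, C)) = Add(81, Mul(59, -37)) = Add(81, -2183) = -2102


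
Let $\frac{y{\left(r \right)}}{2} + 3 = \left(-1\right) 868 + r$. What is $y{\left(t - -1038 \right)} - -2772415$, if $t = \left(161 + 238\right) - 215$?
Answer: $2773117$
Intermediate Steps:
$t = 184$ ($t = 399 - 215 = 184$)
$y{\left(r \right)} = -1742 + 2 r$ ($y{\left(r \right)} = -6 + 2 \left(\left(-1\right) 868 + r\right) = -6 + 2 \left(-868 + r\right) = -6 + \left(-1736 + 2 r\right) = -1742 + 2 r$)
$y{\left(t - -1038 \right)} - -2772415 = \left(-1742 + 2 \left(184 - -1038\right)\right) - -2772415 = \left(-1742 + 2 \left(184 + 1038\right)\right) + 2772415 = \left(-1742 + 2 \cdot 1222\right) + 2772415 = \left(-1742 + 2444\right) + 2772415 = 702 + 2772415 = 2773117$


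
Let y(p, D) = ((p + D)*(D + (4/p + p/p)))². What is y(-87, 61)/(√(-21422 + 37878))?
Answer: 446345900*√34/128673 ≈ 20227.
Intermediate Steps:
y(p, D) = (D + p)²*(1 + D + 4/p)² (y(p, D) = ((D + p)*(D + (4/p + 1)))² = ((D + p)*(D + (1 + 4/p)))² = ((D + p)*(1 + D + 4/p))² = (D + p)²*(1 + D + 4/p)²)
y(-87, 61)/(√(-21422 + 37878)) = ((61 - 87)²*(4 - 87 + 61*(-87))²/(-87)²)/(√(-21422 + 37878)) = ((1/7569)*(-26)²*(4 - 87 - 5307)²)/(√16456) = ((1/7569)*676*(-5390)²)/((22*√34)) = ((1/7569)*676*29052100)*(√34/748) = 19639219600*(√34/748)/7569 = 446345900*√34/128673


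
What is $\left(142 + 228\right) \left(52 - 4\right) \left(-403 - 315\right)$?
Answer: $-12751680$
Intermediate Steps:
$\left(142 + 228\right) \left(52 - 4\right) \left(-403 - 315\right) = 370 \cdot 48 \left(-718\right) = 17760 \left(-718\right) = -12751680$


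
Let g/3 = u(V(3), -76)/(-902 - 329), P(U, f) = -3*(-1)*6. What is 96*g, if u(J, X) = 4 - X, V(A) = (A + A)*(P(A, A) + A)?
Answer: -23040/1231 ≈ -18.716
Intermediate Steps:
P(U, f) = 18 (P(U, f) = 3*6 = 18)
V(A) = 2*A*(18 + A) (V(A) = (A + A)*(18 + A) = (2*A)*(18 + A) = 2*A*(18 + A))
g = -240/1231 (g = 3*((4 - 1*(-76))/(-902 - 329)) = 3*((4 + 76)/(-1231)) = 3*(80*(-1/1231)) = 3*(-80/1231) = -240/1231 ≈ -0.19496)
96*g = 96*(-240/1231) = -23040/1231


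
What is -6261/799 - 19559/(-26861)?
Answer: -152549080/21461939 ≈ -7.1079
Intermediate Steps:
-6261/799 - 19559/(-26861) = -6261*1/799 - 19559*(-1/26861) = -6261/799 + 19559/26861 = -152549080/21461939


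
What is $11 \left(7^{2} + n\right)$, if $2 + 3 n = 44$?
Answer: $693$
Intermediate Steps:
$n = 14$ ($n = - \frac{2}{3} + \frac{1}{3} \cdot 44 = - \frac{2}{3} + \frac{44}{3} = 14$)
$11 \left(7^{2} + n\right) = 11 \left(7^{2} + 14\right) = 11 \left(49 + 14\right) = 11 \cdot 63 = 693$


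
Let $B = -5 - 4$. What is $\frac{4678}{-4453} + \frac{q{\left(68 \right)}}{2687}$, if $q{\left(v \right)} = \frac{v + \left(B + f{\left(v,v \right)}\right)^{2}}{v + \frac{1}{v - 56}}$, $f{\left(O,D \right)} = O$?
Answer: $- \frac{10079870798}{9775577387} \approx -1.0311$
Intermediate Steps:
$B = -9$
$q{\left(v \right)} = \frac{v + \left(-9 + v\right)^{2}}{v + \frac{1}{-56 + v}}$ ($q{\left(v \right)} = \frac{v + \left(-9 + v\right)^{2}}{v + \frac{1}{v - 56}} = \frac{v + \left(-9 + v\right)^{2}}{v + \frac{1}{-56 + v}}$)
$\frac{4678}{-4453} + \frac{q{\left(68 \right)}}{2687} = \frac{4678}{-4453} + \frac{\frac{1}{1 + 68^{2} - 3808} \left(-4536 + 68^{3} - 73 \cdot 68^{2} + 1033 \cdot 68\right)}{2687} = 4678 \left(- \frac{1}{4453}\right) + \frac{-4536 + 314432 - 337552 + 70244}{1 + 4624 - 3808} \cdot \frac{1}{2687} = - \frac{4678}{4453} + \frac{-4536 + 314432 - 337552 + 70244}{817} \cdot \frac{1}{2687} = - \frac{4678}{4453} + \frac{1}{817} \cdot 42588 \cdot \frac{1}{2687} = - \frac{4678}{4453} + \frac{42588}{817} \cdot \frac{1}{2687} = - \frac{4678}{4453} + \frac{42588}{2195279} = - \frac{10079870798}{9775577387}$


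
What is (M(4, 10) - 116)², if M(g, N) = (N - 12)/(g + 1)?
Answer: 338724/25 ≈ 13549.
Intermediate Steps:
M(g, N) = (-12 + N)/(1 + g)
(M(4, 10) - 116)² = ((-12 + 10)/(1 + 4) - 116)² = (-2/5 - 116)² = ((⅕)*(-2) - 116)² = (-⅖ - 116)² = (-582/5)² = 338724/25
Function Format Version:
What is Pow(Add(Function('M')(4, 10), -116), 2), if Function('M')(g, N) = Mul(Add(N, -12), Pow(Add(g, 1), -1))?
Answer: Rational(338724, 25) ≈ 13549.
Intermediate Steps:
Function('M')(g, N) = Mul(Pow(Add(1, g), -1), Add(-12, N)) (Function('M')(g, N) = Mul(Add(-12, N), Pow(Add(1, g), -1)) = Mul(Pow(Add(1, g), -1), Add(-12, N)))
Pow(Add(Function('M')(4, 10), -116), 2) = Pow(Add(Mul(Pow(Add(1, 4), -1), Add(-12, 10)), -116), 2) = Pow(Add(Mul(Pow(5, -1), -2), -116), 2) = Pow(Add(Mul(Rational(1, 5), -2), -116), 2) = Pow(Add(Rational(-2, 5), -116), 2) = Pow(Rational(-582, 5), 2) = Rational(338724, 25)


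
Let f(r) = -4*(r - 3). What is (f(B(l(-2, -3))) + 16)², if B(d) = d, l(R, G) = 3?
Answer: 256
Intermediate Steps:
f(r) = 12 - 4*r (f(r) = -4*(-3 + r) = 12 - 4*r)
(f(B(l(-2, -3))) + 16)² = ((12 - 4*3) + 16)² = ((12 - 12) + 16)² = (0 + 16)² = 16² = 256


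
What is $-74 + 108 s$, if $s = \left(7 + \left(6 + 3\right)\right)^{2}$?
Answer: $27574$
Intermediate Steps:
$s = 256$ ($s = \left(7 + 9\right)^{2} = 16^{2} = 256$)
$-74 + 108 s = -74 + 108 \cdot 256 = -74 + 27648 = 27574$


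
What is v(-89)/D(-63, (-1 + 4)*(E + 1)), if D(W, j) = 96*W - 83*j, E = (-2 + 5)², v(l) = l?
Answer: 89/8538 ≈ 0.010424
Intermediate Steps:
E = 9 (E = 3² = 9)
D(W, j) = -83*j + 96*W
v(-89)/D(-63, (-1 + 4)*(E + 1)) = -89/(-83*(-1 + 4)*(9 + 1) + 96*(-63)) = -89/(-249*10 - 6048) = -89/(-83*30 - 6048) = -89/(-2490 - 6048) = -89/(-8538) = -89*(-1/8538) = 89/8538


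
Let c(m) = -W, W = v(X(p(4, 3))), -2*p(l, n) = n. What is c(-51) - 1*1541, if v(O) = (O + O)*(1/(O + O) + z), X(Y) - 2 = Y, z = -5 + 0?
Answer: -1537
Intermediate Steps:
z = -5
p(l, n) = -n/2
X(Y) = 2 + Y
v(O) = 2*O*(-5 + 1/(2*O)) (v(O) = (O + O)*(1/(O + O) - 5) = (2*O)*(1/(2*O) - 5) = (2*O)*(-5 + 1/(2*O)) = 2*O*(-5 + 1/(2*O)))
W = -4 (W = 1 - 10*(2 - ½*3) = 1 - 10*(2 - 3/2) = 1 - 10*½ = 1 - 5 = -4)
c(m) = 4 (c(m) = -1*(-4) = 4)
c(-51) - 1*1541 = 4 - 1*1541 = 4 - 1541 = -1537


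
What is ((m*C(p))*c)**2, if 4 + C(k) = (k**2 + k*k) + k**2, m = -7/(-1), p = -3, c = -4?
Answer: 414736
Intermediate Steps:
m = 7 (m = -7*(-1) = 7)
C(k) = -4 + 3*k**2 (C(k) = -4 + ((k**2 + k*k) + k**2) = -4 + ((k**2 + k**2) + k**2) = -4 + (2*k**2 + k**2) = -4 + 3*k**2)
((m*C(p))*c)**2 = ((7*(-4 + 3*(-3)**2))*(-4))**2 = ((7*(-4 + 3*9))*(-4))**2 = ((7*(-4 + 27))*(-4))**2 = ((7*23)*(-4))**2 = (161*(-4))**2 = (-644)**2 = 414736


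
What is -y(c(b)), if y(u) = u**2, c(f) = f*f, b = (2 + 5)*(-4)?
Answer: -614656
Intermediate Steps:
b = -28 (b = 7*(-4) = -28)
c(f) = f**2
-y(c(b)) = -((-28)**2)**2 = -1*784**2 = -1*614656 = -614656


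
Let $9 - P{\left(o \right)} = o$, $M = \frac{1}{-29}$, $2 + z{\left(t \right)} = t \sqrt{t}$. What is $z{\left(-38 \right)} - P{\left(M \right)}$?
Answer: $- \frac{320}{29} - 38 i \sqrt{38} \approx -11.034 - 234.25 i$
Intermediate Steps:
$z{\left(t \right)} = -2 + t^{\frac{3}{2}}$ ($z{\left(t \right)} = -2 + t \sqrt{t} = -2 + t^{\frac{3}{2}}$)
$M = - \frac{1}{29} \approx -0.034483$
$P{\left(o \right)} = 9 - o$
$z{\left(-38 \right)} - P{\left(M \right)} = \left(-2 + \left(-38\right)^{\frac{3}{2}}\right) - \left(9 - - \frac{1}{29}\right) = \left(-2 - 38 i \sqrt{38}\right) - \left(9 + \frac{1}{29}\right) = \left(-2 - 38 i \sqrt{38}\right) - \frac{262}{29} = - \frac{320}{29} - 38 i \sqrt{38}$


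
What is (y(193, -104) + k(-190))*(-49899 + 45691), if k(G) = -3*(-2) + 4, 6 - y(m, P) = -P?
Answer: 370304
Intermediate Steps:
y(m, P) = 6 + P (y(m, P) = 6 - (-1)*P = 6 + P)
k(G) = 10 (k(G) = 6 + 4 = 10)
(y(193, -104) + k(-190))*(-49899 + 45691) = ((6 - 104) + 10)*(-49899 + 45691) = (-98 + 10)*(-4208) = -88*(-4208) = 370304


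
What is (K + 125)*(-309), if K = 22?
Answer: -45423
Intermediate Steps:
(K + 125)*(-309) = (22 + 125)*(-309) = 147*(-309) = -45423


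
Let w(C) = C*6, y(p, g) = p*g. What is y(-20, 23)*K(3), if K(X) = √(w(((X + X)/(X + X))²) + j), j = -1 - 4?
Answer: -460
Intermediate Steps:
y(p, g) = g*p
j = -5
w(C) = 6*C
K(X) = 1 (K(X) = √(6*((X + X)/(X + X))² - 5) = √(6*((2*X)/((2*X)))² - 5) = √(6*((2*X)*(1/(2*X)))² - 5) = √(6*1² - 5) = √(6*1 - 5) = √(6 - 5) = √1 = 1)
y(-20, 23)*K(3) = (23*(-20))*1 = -460*1 = -460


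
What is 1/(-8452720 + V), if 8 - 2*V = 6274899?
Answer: -2/23180331 ≈ -8.6280e-8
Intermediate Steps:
V = -6274891/2 (V = 4 - 1/2*6274899 = 4 - 6274899/2 = -6274891/2 ≈ -3.1374e+6)
1/(-8452720 + V) = 1/(-8452720 - 6274891/2) = 1/(-23180331/2) = -2/23180331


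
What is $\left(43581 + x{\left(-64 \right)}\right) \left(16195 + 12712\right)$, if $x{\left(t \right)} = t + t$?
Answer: $1256095871$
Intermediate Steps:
$x{\left(t \right)} = 2 t$
$\left(43581 + x{\left(-64 \right)}\right) \left(16195 + 12712\right) = \left(43581 + 2 \left(-64\right)\right) \left(16195 + 12712\right) = \left(43581 - 128\right) 28907 = 43453 \cdot 28907 = 1256095871$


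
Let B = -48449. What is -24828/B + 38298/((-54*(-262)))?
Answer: 367794391/114242742 ≈ 3.2194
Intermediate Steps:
-24828/B + 38298/((-54*(-262))) = -24828/(-48449) + 38298/((-54*(-262))) = -24828*(-1/48449) + 38298/14148 = 24828/48449 + 38298*(1/14148) = 24828/48449 + 6383/2358 = 367794391/114242742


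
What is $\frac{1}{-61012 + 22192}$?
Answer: $- \frac{1}{38820} \approx -2.576 \cdot 10^{-5}$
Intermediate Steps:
$\frac{1}{-61012 + 22192} = \frac{1}{-38820} = - \frac{1}{38820}$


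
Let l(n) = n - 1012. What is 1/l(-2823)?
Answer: -1/3835 ≈ -0.00026076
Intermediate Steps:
l(n) = -1012 + n
1/l(-2823) = 1/(-1012 - 2823) = 1/(-3835) = -1/3835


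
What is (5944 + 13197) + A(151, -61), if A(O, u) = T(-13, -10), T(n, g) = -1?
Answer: 19140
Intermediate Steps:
A(O, u) = -1
(5944 + 13197) + A(151, -61) = (5944 + 13197) - 1 = 19141 - 1 = 19140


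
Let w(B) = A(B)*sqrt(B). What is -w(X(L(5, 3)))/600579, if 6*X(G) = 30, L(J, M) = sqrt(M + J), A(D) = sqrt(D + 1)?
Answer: -sqrt(30)/600579 ≈ -9.1199e-6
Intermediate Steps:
A(D) = sqrt(1 + D)
L(J, M) = sqrt(J + M)
X(G) = 5 (X(G) = (1/6)*30 = 5)
w(B) = sqrt(B)*sqrt(1 + B) (w(B) = sqrt(1 + B)*sqrt(B) = sqrt(B)*sqrt(1 + B))
-w(X(L(5, 3)))/600579 = -sqrt(5)*sqrt(1 + 5)/600579 = -sqrt(5)*sqrt(6)/600579 = -sqrt(30)/600579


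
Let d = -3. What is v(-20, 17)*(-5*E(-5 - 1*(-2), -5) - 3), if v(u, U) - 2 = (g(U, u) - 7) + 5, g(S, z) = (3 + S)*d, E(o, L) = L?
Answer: -1320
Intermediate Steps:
g(S, z) = -9 - 3*S (g(S, z) = (3 + S)*(-3) = -9 - 3*S)
v(u, U) = -9 - 3*U (v(u, U) = 2 + (((-9 - 3*U) - 7) + 5) = 2 + ((-16 - 3*U) + 5) = 2 + (-11 - 3*U) = -9 - 3*U)
v(-20, 17)*(-5*E(-5 - 1*(-2), -5) - 3) = (-9 - 3*17)*(-5*(-5) - 3) = (-9 - 51)*(25 - 3) = -60*22 = -1320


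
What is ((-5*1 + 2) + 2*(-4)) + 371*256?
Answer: 94965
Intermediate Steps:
((-5*1 + 2) + 2*(-4)) + 371*256 = ((-5 + 2) - 8) + 94976 = (-3 - 8) + 94976 = -11 + 94976 = 94965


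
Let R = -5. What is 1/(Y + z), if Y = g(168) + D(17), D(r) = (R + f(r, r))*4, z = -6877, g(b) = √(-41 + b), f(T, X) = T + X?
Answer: -6761/45710994 - √127/45710994 ≈ -0.00014815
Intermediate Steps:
D(r) = -20 + 8*r (D(r) = (-5 + (r + r))*4 = (-5 + 2*r)*4 = -20 + 8*r)
Y = 116 + √127 (Y = √(-41 + 168) + (-20 + 8*17) = √127 + (-20 + 136) = √127 + 116 = 116 + √127 ≈ 127.27)
1/(Y + z) = 1/((116 + √127) - 6877) = 1/(-6761 + √127)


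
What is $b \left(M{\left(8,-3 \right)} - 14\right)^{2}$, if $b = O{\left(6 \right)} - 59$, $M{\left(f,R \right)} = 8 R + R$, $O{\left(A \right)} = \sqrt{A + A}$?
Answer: $-99179 + 3362 \sqrt{3} \approx -93356.0$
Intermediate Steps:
$O{\left(A \right)} = \sqrt{2} \sqrt{A}$ ($O{\left(A \right)} = \sqrt{2 A} = \sqrt{2} \sqrt{A}$)
$M{\left(f,R \right)} = 9 R$
$b = -59 + 2 \sqrt{3}$ ($b = \sqrt{2} \sqrt{6} - 59 = 2 \sqrt{3} - 59 = -59 + 2 \sqrt{3} \approx -55.536$)
$b \left(M{\left(8,-3 \right)} - 14\right)^{2} = \left(-59 + 2 \sqrt{3}\right) \left(9 \left(-3\right) - 14\right)^{2} = \left(-59 + 2 \sqrt{3}\right) \left(-27 - 14\right)^{2} = \left(-59 + 2 \sqrt{3}\right) \left(-41\right)^{2} = \left(-59 + 2 \sqrt{3}\right) 1681 = -99179 + 3362 \sqrt{3}$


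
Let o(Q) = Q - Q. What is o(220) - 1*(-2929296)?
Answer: 2929296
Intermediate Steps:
o(Q) = 0
o(220) - 1*(-2929296) = 0 - 1*(-2929296) = 0 + 2929296 = 2929296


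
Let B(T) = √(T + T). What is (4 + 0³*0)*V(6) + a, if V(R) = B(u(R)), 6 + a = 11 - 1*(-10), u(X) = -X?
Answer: 15 + 8*I*√3 ≈ 15.0 + 13.856*I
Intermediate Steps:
a = 15 (a = -6 + (11 - 1*(-10)) = -6 + (11 + 10) = -6 + 21 = 15)
B(T) = √2*√T (B(T) = √(2*T) = √2*√T)
V(R) = √2*√(-R)
(4 + 0³*0)*V(6) + a = (4 + 0³*0)*(√2*√(-1*6)) + 15 = (4 + 0*0)*(√2*√(-6)) + 15 = (4 + 0)*(√2*(I*√6)) + 15 = 4*(2*I*√3) + 15 = 8*I*√3 + 15 = 15 + 8*I*√3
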